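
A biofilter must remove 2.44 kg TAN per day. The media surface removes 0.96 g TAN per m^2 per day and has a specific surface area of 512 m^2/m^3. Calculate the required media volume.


A = 2.44*1000 / 0.96 = 2541.6667 m^2
V = 2541.6667 / 512 = 4.96419

4.96419 m^3


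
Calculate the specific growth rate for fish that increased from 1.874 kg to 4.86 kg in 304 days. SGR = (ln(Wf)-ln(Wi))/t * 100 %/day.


ln(W_f) = ln(4.86) = 1.5810384
ln(W_i) = ln(1.874) = 0.62807518
ln(W_f) - ln(W_i) = 1.5810384 - 0.62807518 = 0.95296322
SGR = 0.95296322 / 304 * 100 = 0.313475 %/day

0.313475 %/day


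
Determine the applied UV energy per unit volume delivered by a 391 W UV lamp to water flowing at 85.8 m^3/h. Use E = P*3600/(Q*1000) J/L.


Energy delivered per hour = 391 W * 3600 s = 1407600 J/h
Volume treated per hour = 85.8 m^3/h * 1000 = 85800 L/h
dose = 1407600 / 85800 = 16.4056 J/L

16.4056 J/L


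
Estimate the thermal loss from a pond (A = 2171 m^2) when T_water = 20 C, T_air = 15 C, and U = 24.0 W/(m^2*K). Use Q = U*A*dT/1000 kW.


Temperature difference dT = 20 - 15 = 5 K
Heat loss (W) = U * A * dT = 24.0 * 2171 * 5 = 260520 W
Convert to kW: 260520 / 1000 = 260.52 kW

260.52 kW


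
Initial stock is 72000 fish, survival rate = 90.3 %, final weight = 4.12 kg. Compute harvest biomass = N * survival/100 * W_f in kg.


Survivors = 72000 * 90.3/100 = 65016 fish
Harvest biomass = survivors * W_f = 65016 * 4.12 = 267865.92 kg

267865.92 kg


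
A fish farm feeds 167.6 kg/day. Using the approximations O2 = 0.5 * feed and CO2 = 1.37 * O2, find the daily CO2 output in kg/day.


O2 = 167.6 * 0.5 = 83.8
CO2 = 83.8 * 1.37 = 114.806

114.806 kg/day


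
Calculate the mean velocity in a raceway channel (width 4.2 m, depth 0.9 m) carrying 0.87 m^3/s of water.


Cross-sectional area = W * d = 4.2 * 0.9 = 3.78 m^2
Velocity = Q / A = 0.87 / 3.78 = 0.230159 m/s

0.230159 m/s


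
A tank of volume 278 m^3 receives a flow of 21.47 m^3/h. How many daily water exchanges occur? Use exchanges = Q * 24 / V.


Daily flow volume = 21.47 m^3/h * 24 h = 515.28 m^3/day
Exchanges = daily flow / tank volume = 515.28 / 278 = 1.85353 exchanges/day

1.85353 exchanges/day


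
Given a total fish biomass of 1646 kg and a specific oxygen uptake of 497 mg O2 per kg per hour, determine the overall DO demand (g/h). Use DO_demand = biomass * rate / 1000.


Total O2 consumption (mg/h) = 1646 kg * 497 mg/(kg*h) = 818062 mg/h
Convert to g/h: 818062 / 1000 = 818.062 g/h

818.062 g/h


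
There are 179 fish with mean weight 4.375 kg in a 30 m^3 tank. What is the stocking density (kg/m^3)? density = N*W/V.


Total biomass = 179 fish * 4.375 kg = 783.125 kg
Density = total biomass / volume = 783.125 / 30 = 26.1042 kg/m^3

26.1042 kg/m^3


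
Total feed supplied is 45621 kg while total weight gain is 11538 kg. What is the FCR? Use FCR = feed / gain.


FCR = feed consumed / weight gained
FCR = 45621 kg / 11538 kg = 3.95398

3.95398


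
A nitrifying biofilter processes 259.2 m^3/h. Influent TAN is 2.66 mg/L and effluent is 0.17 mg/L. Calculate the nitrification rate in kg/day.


Concentration drop: TAN_in - TAN_out = 2.66 - 0.17 = 2.49 mg/L
Hourly TAN removed = Q * dTAN = 259.2 m^3/h * 2.49 mg/L = 645.408 g/h  (m^3/h * mg/L = g/h)
Daily TAN removed = 645.408 * 24 = 15489.792 g/day
Convert to kg/day: 15489.792 / 1000 = 15.489792 kg/day

15.489792 kg/day


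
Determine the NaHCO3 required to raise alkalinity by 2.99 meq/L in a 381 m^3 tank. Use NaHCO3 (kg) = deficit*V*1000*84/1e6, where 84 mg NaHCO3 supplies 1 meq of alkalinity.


Tank volume in L = 381 m^3 * 1000 = 381000 L
Total meq required = 2.99 meq/L * 381000 L = 1139190 meq
NaHCO3 mass = 1139190 meq * 84 mg/meq / 1e6 = 95.692 kg

95.692 kg


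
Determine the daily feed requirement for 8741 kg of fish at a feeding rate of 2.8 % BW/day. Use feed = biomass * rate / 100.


Feeding rate fraction = 2.8% / 100 = 0.028
Daily feed = 8741 kg * 0.028 = 244.748 kg/day

244.748 kg/day


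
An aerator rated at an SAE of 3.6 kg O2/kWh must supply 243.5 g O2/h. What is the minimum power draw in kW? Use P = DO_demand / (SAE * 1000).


SAE in g O2/kWh = 3.6 * 1000 = 3600 g/kWh
P = DO_demand / SAE_g = 243.5 / 3600 = 0.0676389 kW

0.0676389 kW


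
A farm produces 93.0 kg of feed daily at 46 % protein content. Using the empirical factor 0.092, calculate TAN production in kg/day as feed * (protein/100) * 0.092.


Protein in feed = 93.0 * 46/100 = 42.78 kg/day
TAN = protein * 0.092 = 42.78 * 0.092 = 3.93576 kg/day

3.93576 kg/day


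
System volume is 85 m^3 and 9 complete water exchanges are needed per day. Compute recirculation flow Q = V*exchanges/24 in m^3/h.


Daily recirculation volume = 85 m^3 * 9 = 765 m^3/day
Flow rate Q = daily volume / 24 h = 765 / 24 = 31.875 m^3/h

31.875 m^3/h


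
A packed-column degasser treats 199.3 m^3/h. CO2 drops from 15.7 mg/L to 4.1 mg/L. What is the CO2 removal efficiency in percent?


CO2_out / CO2_in = 4.1 / 15.7 = 0.2611465
Fraction remaining = 0.2611465
efficiency = (1 - 0.2611465) * 100 = 73.8854 %

73.8854 %


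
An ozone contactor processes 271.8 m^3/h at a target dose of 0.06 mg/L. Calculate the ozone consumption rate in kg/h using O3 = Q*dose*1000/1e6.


O3 demand (mg/h) = Q * dose * 1000 = 271.8 * 0.06 * 1000 = 16308 mg/h
Convert mg to kg: 16308 / 1e6 = 0.016308 kg/h

0.016308 kg/h


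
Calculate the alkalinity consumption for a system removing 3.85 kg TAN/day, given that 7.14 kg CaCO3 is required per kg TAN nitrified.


Alkalinity factor: 7.14 kg CaCO3 consumed per kg TAN nitrified
alk = 3.85 kg TAN * 7.14 = 27.489 kg CaCO3/day

27.489 kg CaCO3/day


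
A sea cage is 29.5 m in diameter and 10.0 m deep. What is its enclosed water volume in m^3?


r = d/2 = 29.5/2 = 14.75 m
Base area = pi*r^2 = pi*14.75^2 = 683.49275 m^2
Volume = 683.49275 * 10.0 = 6834.93 m^3

6834.93 m^3


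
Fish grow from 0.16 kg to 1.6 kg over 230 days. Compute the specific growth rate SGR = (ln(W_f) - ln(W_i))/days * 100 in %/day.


ln(W_f) = ln(1.6) = 0.47000363
ln(W_i) = ln(0.16) = -1.8325815
ln(W_f) - ln(W_i) = 0.47000363 - -1.8325815 = 2.3025851
SGR = 2.3025851 / 230 * 100 = 1.00112 %/day

1.00112 %/day


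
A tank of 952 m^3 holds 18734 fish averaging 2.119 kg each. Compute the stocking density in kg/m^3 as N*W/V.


Total biomass = 18734 fish * 2.119 kg = 39697.346 kg
Density = total biomass / volume = 39697.346 / 952 = 41.6989 kg/m^3

41.6989 kg/m^3


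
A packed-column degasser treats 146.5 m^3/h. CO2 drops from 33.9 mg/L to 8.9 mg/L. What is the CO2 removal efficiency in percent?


CO2_out / CO2_in = 8.9 / 33.9 = 0.26253687
Fraction remaining = 0.26253687
efficiency = (1 - 0.26253687) * 100 = 73.7463 %

73.7463 %


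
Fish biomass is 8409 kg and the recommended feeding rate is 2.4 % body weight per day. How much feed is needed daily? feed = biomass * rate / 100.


Feeding rate fraction = 2.4% / 100 = 0.024
Daily feed = 8409 kg * 0.024 = 201.816 kg/day

201.816 kg/day


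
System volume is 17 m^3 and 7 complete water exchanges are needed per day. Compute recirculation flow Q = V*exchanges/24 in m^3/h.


Daily recirculation volume = 17 m^3 * 7 = 119 m^3/day
Flow rate Q = daily volume / 24 h = 119 / 24 = 4.95833 m^3/h

4.95833 m^3/h


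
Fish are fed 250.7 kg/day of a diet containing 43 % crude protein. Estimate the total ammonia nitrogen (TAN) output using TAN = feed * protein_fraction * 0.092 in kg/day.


Protein in feed = 250.7 * 43/100 = 107.801 kg/day
TAN = protein * 0.092 = 107.801 * 0.092 = 9.917692 kg/day

9.917692 kg/day


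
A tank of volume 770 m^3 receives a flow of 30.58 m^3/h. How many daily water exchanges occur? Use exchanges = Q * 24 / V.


Daily flow volume = 30.58 m^3/h * 24 h = 733.92 m^3/day
Exchanges = daily flow / tank volume = 733.92 / 770 = 0.953143 exchanges/day

0.953143 exchanges/day


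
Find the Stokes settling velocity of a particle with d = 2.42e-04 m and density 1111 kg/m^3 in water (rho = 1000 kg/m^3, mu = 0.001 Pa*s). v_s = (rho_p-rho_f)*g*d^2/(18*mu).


Density difference: rho_p - rho_f = 1111 - 1000 = 111 kg/m^3
d^2 = (2.42e-04)^2 = 5.8564e-08 m^2
Numerator = (rho_p - rho_f) * g * d^2 = 111 * 9.81 * 5.8564e-08 = 6.3770925e-05
Denominator = 18 * mu = 18 * 0.001 = 0.018
v_s = 6.3770925e-05 / 0.018 = 0.00354283 m/s
Check: Re = rho_f * v_s * d / mu = 1000 * 0.00354283 * 2.42e-04 / 0.001 = 0.857 < 1, so Stokes' law applies.

0.00354283 m/s


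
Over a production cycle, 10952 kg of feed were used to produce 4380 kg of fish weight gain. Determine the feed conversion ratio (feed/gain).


FCR = feed consumed / weight gained
FCR = 10952 kg / 4380 kg = 2.50046

2.50046


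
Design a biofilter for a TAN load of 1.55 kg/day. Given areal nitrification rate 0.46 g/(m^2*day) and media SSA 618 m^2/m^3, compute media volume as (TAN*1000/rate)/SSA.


A = 1.55*1000 / 0.46 = 3369.5652 m^2
V = 3369.5652 / 618 = 5.45237

5.45237 m^3


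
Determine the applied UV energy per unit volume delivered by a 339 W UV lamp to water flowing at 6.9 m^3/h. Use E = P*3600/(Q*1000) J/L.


Energy delivered per hour = 339 W * 3600 s = 1220400 J/h
Volume treated per hour = 6.9 m^3/h * 1000 = 6900 L/h
dose = 1220400 / 6900 = 176.87 J/L

176.87 J/L


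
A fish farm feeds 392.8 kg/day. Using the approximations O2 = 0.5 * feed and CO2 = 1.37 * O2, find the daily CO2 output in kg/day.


O2 = 392.8 * 0.5 = 196.4
CO2 = 196.4 * 1.37 = 269.068

269.068 kg/day


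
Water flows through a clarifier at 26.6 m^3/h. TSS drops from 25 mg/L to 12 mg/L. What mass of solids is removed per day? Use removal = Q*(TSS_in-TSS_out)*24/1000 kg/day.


Concentration drop: TSS_in - TSS_out = 25 - 12 = 13 mg/L
Hourly solids removed = Q * dTSS = 26.6 m^3/h * 13 mg/L = 345.8 g/h  (m^3/h * mg/L = g/h)
Daily solids removed = 345.8 * 24 = 8299.2 g/day
Convert g to kg: 8299.2 / 1000 = 8.2992 kg/day

8.2992 kg/day


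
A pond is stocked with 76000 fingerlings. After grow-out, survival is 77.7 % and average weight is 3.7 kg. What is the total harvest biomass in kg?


Survivors = 76000 * 77.7/100 = 59052 fish
Harvest biomass = survivors * W_f = 59052 * 3.7 = 218492.4 kg

218492.4 kg


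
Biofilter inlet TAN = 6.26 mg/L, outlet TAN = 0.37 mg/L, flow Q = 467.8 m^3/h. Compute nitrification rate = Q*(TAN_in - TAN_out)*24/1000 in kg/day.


Concentration drop: TAN_in - TAN_out = 6.26 - 0.37 = 5.89 mg/L
Hourly TAN removed = Q * dTAN = 467.8 m^3/h * 5.89 mg/L = 2755.342 g/h  (m^3/h * mg/L = g/h)
Daily TAN removed = 2755.342 * 24 = 66128.208 g/day
Convert to kg/day: 66128.208 / 1000 = 66.128208 kg/day

66.128208 kg/day


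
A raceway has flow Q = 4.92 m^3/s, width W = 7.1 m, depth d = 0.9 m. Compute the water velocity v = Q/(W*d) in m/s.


Cross-sectional area = W * d = 7.1 * 0.9 = 6.39 m^2
Velocity = Q / A = 4.92 / 6.39 = 0.769953 m/s

0.769953 m/s


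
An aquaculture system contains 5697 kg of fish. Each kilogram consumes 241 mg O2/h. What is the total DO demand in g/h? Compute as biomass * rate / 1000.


Total O2 consumption (mg/h) = 5697 kg * 241 mg/(kg*h) = 1372977 mg/h
Convert to g/h: 1372977 / 1000 = 1372.977 g/h

1372.977 g/h


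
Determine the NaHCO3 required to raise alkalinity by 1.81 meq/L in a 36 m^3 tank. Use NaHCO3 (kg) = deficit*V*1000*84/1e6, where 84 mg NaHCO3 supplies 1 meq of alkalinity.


Tank volume in L = 36 m^3 * 1000 = 36000 L
Total meq required = 1.81 meq/L * 36000 L = 65160 meq
NaHCO3 mass = 65160 meq * 84 mg/meq / 1e6 = 5.47344 kg

5.47344 kg


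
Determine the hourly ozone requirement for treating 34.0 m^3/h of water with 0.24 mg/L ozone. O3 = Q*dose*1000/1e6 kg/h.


O3 demand (mg/h) = Q * dose * 1000 = 34.0 * 0.24 * 1000 = 8160 mg/h
Convert mg to kg: 8160 / 1e6 = 0.00816 kg/h

0.00816 kg/h


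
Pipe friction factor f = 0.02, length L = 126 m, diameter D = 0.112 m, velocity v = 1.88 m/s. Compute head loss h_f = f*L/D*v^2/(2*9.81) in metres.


v^2 = 1.88^2 = 3.5344 m^2/s^2
L/D = 126/0.112 = 1125
h_f = f*(L/D)*v^2/(2g) = 0.02 * 1125 * 3.5344 / 19.62 = 4.05321 m

4.05321 m


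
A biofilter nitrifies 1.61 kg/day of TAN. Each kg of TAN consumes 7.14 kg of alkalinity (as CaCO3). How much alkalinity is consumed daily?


Alkalinity factor: 7.14 kg CaCO3 consumed per kg TAN nitrified
alk = 1.61 kg TAN * 7.14 = 11.4954 kg CaCO3/day

11.4954 kg CaCO3/day


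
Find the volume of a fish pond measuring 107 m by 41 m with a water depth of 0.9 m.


Base area = L * W = 107 * 41 = 4387 m^2
Volume = area * depth = 4387 * 0.9 = 3948.3 m^3

3948.3 m^3


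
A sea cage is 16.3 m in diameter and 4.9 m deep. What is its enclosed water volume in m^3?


r = d/2 = 16.3/2 = 8.15 m
Base area = pi*r^2 = pi*8.15^2 = 208.67244 m^2
Volume = 208.67244 * 4.9 = 1022.49 m^3

1022.49 m^3


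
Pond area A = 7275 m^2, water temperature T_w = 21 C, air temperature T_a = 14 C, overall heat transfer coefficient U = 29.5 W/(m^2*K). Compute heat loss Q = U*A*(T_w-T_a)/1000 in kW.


Temperature difference dT = 21 - 14 = 7 K
Heat loss (W) = U * A * dT = 29.5 * 7275 * 7 = 1502287.5 W
Convert to kW: 1502287.5 / 1000 = 1502.2875 kW

1502.2875 kW


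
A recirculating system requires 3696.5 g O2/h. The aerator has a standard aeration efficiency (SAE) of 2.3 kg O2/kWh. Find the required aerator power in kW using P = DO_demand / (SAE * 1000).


SAE in g O2/kWh = 2.3 * 1000 = 2300 g/kWh
P = DO_demand / SAE_g = 3696.5 / 2300 = 1.60717 kW

1.60717 kW


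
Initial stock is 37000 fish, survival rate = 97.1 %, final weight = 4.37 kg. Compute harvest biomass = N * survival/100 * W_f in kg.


Survivors = 37000 * 97.1/100 = 35927 fish
Harvest biomass = survivors * W_f = 35927 * 4.37 = 157000.99 kg

157000.99 kg


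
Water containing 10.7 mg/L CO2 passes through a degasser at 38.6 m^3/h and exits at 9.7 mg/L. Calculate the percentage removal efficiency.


CO2_out / CO2_in = 9.7 / 10.7 = 0.90654206
Fraction remaining = 0.90654206
efficiency = (1 - 0.90654206) * 100 = 9.34579 %

9.34579 %


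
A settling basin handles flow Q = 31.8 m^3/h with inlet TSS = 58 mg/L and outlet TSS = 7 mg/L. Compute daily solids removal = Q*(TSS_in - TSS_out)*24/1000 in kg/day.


Concentration drop: TSS_in - TSS_out = 58 - 7 = 51 mg/L
Hourly solids removed = Q * dTSS = 31.8 m^3/h * 51 mg/L = 1621.8 g/h  (m^3/h * mg/L = g/h)
Daily solids removed = 1621.8 * 24 = 38923.2 g/day
Convert g to kg: 38923.2 / 1000 = 38.9232 kg/day

38.9232 kg/day


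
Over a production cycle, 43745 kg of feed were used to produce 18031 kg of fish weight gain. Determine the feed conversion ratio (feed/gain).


FCR = feed consumed / weight gained
FCR = 43745 kg / 18031 kg = 2.4261

2.4261


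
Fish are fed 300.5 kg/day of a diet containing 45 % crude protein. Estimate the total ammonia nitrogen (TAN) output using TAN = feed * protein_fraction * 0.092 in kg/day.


Protein in feed = 300.5 * 45/100 = 135.225 kg/day
TAN = protein * 0.092 = 135.225 * 0.092 = 12.4407 kg/day

12.4407 kg/day


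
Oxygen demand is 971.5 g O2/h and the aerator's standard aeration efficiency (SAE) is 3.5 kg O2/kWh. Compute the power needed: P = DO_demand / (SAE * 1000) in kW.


SAE in g O2/kWh = 3.5 * 1000 = 3500 g/kWh
P = DO_demand / SAE_g = 971.5 / 3500 = 0.277571 kW

0.277571 kW


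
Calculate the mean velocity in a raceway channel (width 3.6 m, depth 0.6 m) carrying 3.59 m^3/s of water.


Cross-sectional area = W * d = 3.6 * 0.6 = 2.16 m^2
Velocity = Q / A = 3.59 / 2.16 = 1.66204 m/s

1.66204 m/s


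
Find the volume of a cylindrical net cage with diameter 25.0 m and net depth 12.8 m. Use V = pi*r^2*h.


r = d/2 = 25.0/2 = 12.5 m
Base area = pi*r^2 = pi*12.5^2 = 490.87385 m^2
Volume = 490.87385 * 12.8 = 6283.19 m^3

6283.19 m^3


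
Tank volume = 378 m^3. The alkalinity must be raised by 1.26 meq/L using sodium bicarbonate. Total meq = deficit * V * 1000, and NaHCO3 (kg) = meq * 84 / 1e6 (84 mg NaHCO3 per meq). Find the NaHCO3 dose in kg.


Tank volume in L = 378 m^3 * 1000 = 378000 L
Total meq required = 1.26 meq/L * 378000 L = 476280 meq
NaHCO3 mass = 476280 meq * 84 mg/meq / 1e6 = 40.0075 kg

40.0075 kg


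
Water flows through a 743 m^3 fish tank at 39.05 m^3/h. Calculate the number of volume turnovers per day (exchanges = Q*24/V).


Daily flow volume = 39.05 m^3/h * 24 h = 937.2 m^3/day
Exchanges = daily flow / tank volume = 937.2 / 743 = 1.26137 exchanges/day

1.26137 exchanges/day


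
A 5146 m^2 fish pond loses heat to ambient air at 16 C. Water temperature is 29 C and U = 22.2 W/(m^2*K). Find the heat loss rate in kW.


Temperature difference dT = 29 - 16 = 13 K
Heat loss (W) = U * A * dT = 22.2 * 5146 * 13 = 1485135.6 W
Convert to kW: 1485135.6 / 1000 = 1485.1356 kW

1485.1356 kW


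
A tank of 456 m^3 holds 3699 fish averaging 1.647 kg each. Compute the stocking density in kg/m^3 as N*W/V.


Total biomass = 3699 fish * 1.647 kg = 6092.253 kg
Density = total biomass / volume = 6092.253 / 456 = 13.3602 kg/m^3

13.3602 kg/m^3


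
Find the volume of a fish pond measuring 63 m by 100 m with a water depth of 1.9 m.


Base area = L * W = 63 * 100 = 6300 m^2
Volume = area * depth = 6300 * 1.9 = 11970 m^3

11970 m^3


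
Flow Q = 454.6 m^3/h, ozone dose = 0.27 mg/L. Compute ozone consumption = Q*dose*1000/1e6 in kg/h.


O3 demand (mg/h) = Q * dose * 1000 = 454.6 * 0.27 * 1000 = 122742 mg/h
Convert mg to kg: 122742 / 1e6 = 0.122742 kg/h

0.122742 kg/h


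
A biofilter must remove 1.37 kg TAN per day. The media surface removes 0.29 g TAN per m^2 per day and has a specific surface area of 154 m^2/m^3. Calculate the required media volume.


A = 1.37*1000 / 0.29 = 4724.1379 m^2
V = 4724.1379 / 154 = 30.6762

30.6762 m^3


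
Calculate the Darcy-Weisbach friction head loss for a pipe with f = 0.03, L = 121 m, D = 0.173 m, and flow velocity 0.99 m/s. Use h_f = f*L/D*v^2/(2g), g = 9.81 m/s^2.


v^2 = 0.99^2 = 0.9801 m^2/s^2
L/D = 121/0.173 = 699.42197
h_f = f*(L/D)*v^2/(2g) = 0.03 * 699.42197 * 0.9801 / 19.62 = 1.04817 m

1.04817 m


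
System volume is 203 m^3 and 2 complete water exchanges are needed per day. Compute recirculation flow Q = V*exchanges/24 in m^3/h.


Daily recirculation volume = 203 m^3 * 2 = 406 m^3/day
Flow rate Q = daily volume / 24 h = 406 / 24 = 16.9167 m^3/h

16.9167 m^3/h


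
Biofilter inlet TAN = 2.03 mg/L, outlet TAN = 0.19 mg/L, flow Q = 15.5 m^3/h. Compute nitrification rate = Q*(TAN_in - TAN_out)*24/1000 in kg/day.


Concentration drop: TAN_in - TAN_out = 2.03 - 0.19 = 1.84 mg/L
Hourly TAN removed = Q * dTAN = 15.5 m^3/h * 1.84 mg/L = 28.52 g/h  (m^3/h * mg/L = g/h)
Daily TAN removed = 28.52 * 24 = 684.48 g/day
Convert to kg/day: 684.48 / 1000 = 0.68448 kg/day

0.68448 kg/day


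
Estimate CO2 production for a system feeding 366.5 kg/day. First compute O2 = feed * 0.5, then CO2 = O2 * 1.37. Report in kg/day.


O2 = 366.5 * 0.5 = 183.25
CO2 = 183.25 * 1.37 = 251.0525

251.0525 kg/day


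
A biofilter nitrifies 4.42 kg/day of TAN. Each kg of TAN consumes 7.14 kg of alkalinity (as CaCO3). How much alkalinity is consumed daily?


Alkalinity factor: 7.14 kg CaCO3 consumed per kg TAN nitrified
alk = 4.42 kg TAN * 7.14 = 31.5588 kg CaCO3/day

31.5588 kg CaCO3/day


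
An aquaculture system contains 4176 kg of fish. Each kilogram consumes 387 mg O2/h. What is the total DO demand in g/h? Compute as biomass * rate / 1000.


Total O2 consumption (mg/h) = 4176 kg * 387 mg/(kg*h) = 1616112 mg/h
Convert to g/h: 1616112 / 1000 = 1616.112 g/h

1616.112 g/h


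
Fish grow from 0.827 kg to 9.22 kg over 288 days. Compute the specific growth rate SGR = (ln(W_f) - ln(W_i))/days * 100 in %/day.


ln(W_f) = ln(9.22) = 2.221375
ln(W_i) = ln(0.827) = -0.18995058
ln(W_f) - ln(W_i) = 2.221375 - -0.18995058 = 2.4113256
SGR = 2.4113256 / 288 * 100 = 0.837266 %/day

0.837266 %/day


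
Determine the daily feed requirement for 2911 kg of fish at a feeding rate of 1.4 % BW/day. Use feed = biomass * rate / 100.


Feeding rate fraction = 1.4% / 100 = 0.014
Daily feed = 2911 kg * 0.014 = 40.754 kg/day

40.754 kg/day


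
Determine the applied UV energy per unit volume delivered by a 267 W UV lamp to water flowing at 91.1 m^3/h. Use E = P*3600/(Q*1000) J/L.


Energy delivered per hour = 267 W * 3600 s = 961200 J/h
Volume treated per hour = 91.1 m^3/h * 1000 = 91100 L/h
dose = 961200 / 91100 = 10.551 J/L

10.551 J/L


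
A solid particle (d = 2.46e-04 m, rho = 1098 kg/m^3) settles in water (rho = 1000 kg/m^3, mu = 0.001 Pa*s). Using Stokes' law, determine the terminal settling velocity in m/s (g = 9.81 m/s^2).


Density difference: rho_p - rho_f = 1098 - 1000 = 98 kg/m^3
d^2 = (2.46e-04)^2 = 6.0516e-08 m^2
Numerator = (rho_p - rho_f) * g * d^2 = 98 * 9.81 * 6.0516e-08 = 5.8178872e-05
Denominator = 18 * mu = 18 * 0.001 = 0.018
v_s = 5.8178872e-05 / 0.018 = 0.00323216 m/s
Check: Re = rho_f * v_s * d / mu = 1000 * 0.00323216 * 2.46e-04 / 0.001 = 0.795 < 1, so Stokes' law applies.

0.00323216 m/s


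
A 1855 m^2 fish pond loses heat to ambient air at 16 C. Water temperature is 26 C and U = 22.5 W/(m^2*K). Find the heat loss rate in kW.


Temperature difference dT = 26 - 16 = 10 K
Heat loss (W) = U * A * dT = 22.5 * 1855 * 10 = 417375 W
Convert to kW: 417375 / 1000 = 417.375 kW

417.375 kW


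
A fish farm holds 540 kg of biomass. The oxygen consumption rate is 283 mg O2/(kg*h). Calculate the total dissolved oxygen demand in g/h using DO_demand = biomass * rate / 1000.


Total O2 consumption (mg/h) = 540 kg * 283 mg/(kg*h) = 152820 mg/h
Convert to g/h: 152820 / 1000 = 152.82 g/h

152.82 g/h


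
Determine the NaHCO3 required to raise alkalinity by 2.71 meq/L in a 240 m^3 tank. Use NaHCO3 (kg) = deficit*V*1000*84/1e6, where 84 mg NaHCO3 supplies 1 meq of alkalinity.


Tank volume in L = 240 m^3 * 1000 = 240000 L
Total meq required = 2.71 meq/L * 240000 L = 650400 meq
NaHCO3 mass = 650400 meq * 84 mg/meq / 1e6 = 54.6336 kg

54.6336 kg


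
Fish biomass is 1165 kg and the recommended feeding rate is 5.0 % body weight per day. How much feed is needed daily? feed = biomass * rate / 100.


Feeding rate fraction = 5.0% / 100 = 0.05
Daily feed = 1165 kg * 0.05 = 58.25 kg/day

58.25 kg/day


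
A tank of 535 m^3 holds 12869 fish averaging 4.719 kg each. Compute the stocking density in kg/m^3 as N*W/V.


Total biomass = 12869 fish * 4.719 kg = 60728.811 kg
Density = total biomass / volume = 60728.811 / 535 = 113.512 kg/m^3

113.512 kg/m^3


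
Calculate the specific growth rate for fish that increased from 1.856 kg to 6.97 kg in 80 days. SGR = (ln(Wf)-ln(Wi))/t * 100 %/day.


ln(W_f) = ln(6.97) = 1.9416152
ln(W_i) = ln(1.856) = 0.61842363
ln(W_f) - ln(W_i) = 1.9416152 - 0.61842363 = 1.3231916
SGR = 1.3231916 / 80 * 100 = 1.65399 %/day

1.65399 %/day


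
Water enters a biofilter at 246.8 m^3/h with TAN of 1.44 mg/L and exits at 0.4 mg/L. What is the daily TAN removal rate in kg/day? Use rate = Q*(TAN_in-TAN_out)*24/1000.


Concentration drop: TAN_in - TAN_out = 1.44 - 0.4 = 1.04 mg/L
Hourly TAN removed = Q * dTAN = 246.8 m^3/h * 1.04 mg/L = 256.672 g/h  (m^3/h * mg/L = g/h)
Daily TAN removed = 256.672 * 24 = 6160.128 g/day
Convert to kg/day: 6160.128 / 1000 = 6.160128 kg/day

6.160128 kg/day


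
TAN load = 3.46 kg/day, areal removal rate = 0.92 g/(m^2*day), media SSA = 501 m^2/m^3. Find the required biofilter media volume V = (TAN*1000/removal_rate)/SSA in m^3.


A = 3.46*1000 / 0.92 = 3760.8696 m^2
V = 3760.8696 / 501 = 7.50673

7.50673 m^3


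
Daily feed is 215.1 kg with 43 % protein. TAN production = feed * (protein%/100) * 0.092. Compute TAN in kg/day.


Protein in feed = 215.1 * 43/100 = 92.493 kg/day
TAN = protein * 0.092 = 92.493 * 0.092 = 8.509356 kg/day

8.509356 kg/day


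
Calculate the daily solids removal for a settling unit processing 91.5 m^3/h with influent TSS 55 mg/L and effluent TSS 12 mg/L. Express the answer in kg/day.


Concentration drop: TSS_in - TSS_out = 55 - 12 = 43 mg/L
Hourly solids removed = Q * dTSS = 91.5 m^3/h * 43 mg/L = 3934.5 g/h  (m^3/h * mg/L = g/h)
Daily solids removed = 3934.5 * 24 = 94428 g/day
Convert g to kg: 94428 / 1000 = 94.428 kg/day

94.428 kg/day


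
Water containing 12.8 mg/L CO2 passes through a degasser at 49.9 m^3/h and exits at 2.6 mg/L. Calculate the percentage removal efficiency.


CO2_out / CO2_in = 2.6 / 12.8 = 0.203125
Fraction remaining = 0.203125
efficiency = (1 - 0.203125) * 100 = 79.6875 %

79.6875 %


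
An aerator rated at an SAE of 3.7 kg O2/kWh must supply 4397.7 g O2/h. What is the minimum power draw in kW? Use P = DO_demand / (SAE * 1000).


SAE in g O2/kWh = 3.7 * 1000 = 3700 g/kWh
P = DO_demand / SAE_g = 4397.7 / 3700 = 1.18857 kW

1.18857 kW


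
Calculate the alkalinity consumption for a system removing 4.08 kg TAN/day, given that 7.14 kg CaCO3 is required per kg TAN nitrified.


Alkalinity factor: 7.14 kg CaCO3 consumed per kg TAN nitrified
alk = 4.08 kg TAN * 7.14 = 29.1312 kg CaCO3/day

29.1312 kg CaCO3/day


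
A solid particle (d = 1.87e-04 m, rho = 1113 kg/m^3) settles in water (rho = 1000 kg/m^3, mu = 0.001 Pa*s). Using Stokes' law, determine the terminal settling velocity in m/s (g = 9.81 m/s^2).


Density difference: rho_p - rho_f = 1113 - 1000 = 113 kg/m^3
d^2 = (1.87e-04)^2 = 3.4969e-08 m^2
Numerator = (rho_p - rho_f) * g * d^2 = 113 * 9.81 * 3.4969e-08 = 3.8764186e-05
Denominator = 18 * mu = 18 * 0.001 = 0.018
v_s = 3.8764186e-05 / 0.018 = 0.00215357 m/s
Check: Re = rho_f * v_s * d / mu = 1000 * 0.00215357 * 1.87e-04 / 0.001 = 0.403 < 1, so Stokes' law applies.

0.00215357 m/s


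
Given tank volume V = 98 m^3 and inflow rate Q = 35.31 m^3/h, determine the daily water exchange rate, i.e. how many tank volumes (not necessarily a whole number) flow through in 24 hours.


Daily flow volume = 35.31 m^3/h * 24 h = 847.44 m^3/day
Exchanges = daily flow / tank volume = 847.44 / 98 = 8.64735 exchanges/day

8.64735 exchanges/day


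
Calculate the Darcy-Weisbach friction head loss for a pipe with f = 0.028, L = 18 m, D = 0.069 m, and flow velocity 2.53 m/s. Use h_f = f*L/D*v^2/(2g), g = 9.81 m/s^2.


v^2 = 2.53^2 = 6.4009 m^2/s^2
L/D = 18/0.069 = 260.86957
h_f = f*(L/D)*v^2/(2g) = 0.028 * 260.86957 * 6.4009 / 19.62 = 2.383 m

2.383 m


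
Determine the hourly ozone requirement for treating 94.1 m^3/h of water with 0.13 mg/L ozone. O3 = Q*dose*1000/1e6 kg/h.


O3 demand (mg/h) = Q * dose * 1000 = 94.1 * 0.13 * 1000 = 12233 mg/h
Convert mg to kg: 12233 / 1e6 = 0.012233 kg/h

0.012233 kg/h


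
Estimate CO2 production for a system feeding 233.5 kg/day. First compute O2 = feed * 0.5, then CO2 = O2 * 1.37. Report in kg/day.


O2 = 233.5 * 0.5 = 116.75
CO2 = 116.75 * 1.37 = 159.9475

159.9475 kg/day


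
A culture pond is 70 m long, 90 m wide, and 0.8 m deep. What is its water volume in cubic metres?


Base area = L * W = 70 * 90 = 6300 m^2
Volume = area * depth = 6300 * 0.8 = 5040 m^3

5040 m^3


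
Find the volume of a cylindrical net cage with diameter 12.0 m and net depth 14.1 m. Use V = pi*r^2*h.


r = d/2 = 12.0/2 = 6 m
Base area = pi*r^2 = pi*6^2 = 113.09734 m^2
Volume = 113.09734 * 14.1 = 1594.67 m^3

1594.67 m^3


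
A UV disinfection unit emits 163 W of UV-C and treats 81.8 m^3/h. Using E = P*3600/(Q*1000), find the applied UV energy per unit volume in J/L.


Energy delivered per hour = 163 W * 3600 s = 586800 J/h
Volume treated per hour = 81.8 m^3/h * 1000 = 81800 L/h
dose = 586800 / 81800 = 7.17359 J/L

7.17359 J/L


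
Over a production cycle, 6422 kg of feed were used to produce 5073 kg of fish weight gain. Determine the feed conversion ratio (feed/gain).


FCR = feed consumed / weight gained
FCR = 6422 kg / 5073 kg = 1.26592

1.26592


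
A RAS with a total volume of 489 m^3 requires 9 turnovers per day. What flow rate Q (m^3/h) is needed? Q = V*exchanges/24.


Daily recirculation volume = 489 m^3 * 9 = 4401 m^3/day
Flow rate Q = daily volume / 24 h = 4401 / 24 = 183.375 m^3/h

183.375 m^3/h


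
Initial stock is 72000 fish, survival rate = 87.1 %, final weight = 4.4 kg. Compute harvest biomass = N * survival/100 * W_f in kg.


Survivors = 72000 * 87.1/100 = 62712 fish
Harvest biomass = survivors * W_f = 62712 * 4.4 = 275932.8 kg

275932.8 kg


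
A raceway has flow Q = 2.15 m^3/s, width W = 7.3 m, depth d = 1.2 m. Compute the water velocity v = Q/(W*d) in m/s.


Cross-sectional area = W * d = 7.3 * 1.2 = 8.76 m^2
Velocity = Q / A = 2.15 / 8.76 = 0.245434 m/s

0.245434 m/s


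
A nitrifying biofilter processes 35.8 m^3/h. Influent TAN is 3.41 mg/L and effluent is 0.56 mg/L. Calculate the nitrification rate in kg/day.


Concentration drop: TAN_in - TAN_out = 3.41 - 0.56 = 2.85 mg/L
Hourly TAN removed = Q * dTAN = 35.8 m^3/h * 2.85 mg/L = 102.03 g/h  (m^3/h * mg/L = g/h)
Daily TAN removed = 102.03 * 24 = 2448.72 g/day
Convert to kg/day: 2448.72 / 1000 = 2.44872 kg/day

2.44872 kg/day


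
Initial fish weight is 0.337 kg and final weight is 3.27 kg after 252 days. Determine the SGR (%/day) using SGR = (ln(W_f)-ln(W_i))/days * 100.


ln(W_f) = ln(3.27) = 1.18479
ln(W_i) = ln(0.337) = -1.0876723
ln(W_f) - ln(W_i) = 1.18479 - -1.0876723 = 2.2724623
SGR = 2.2724623 / 252 * 100 = 0.901771 %/day

0.901771 %/day


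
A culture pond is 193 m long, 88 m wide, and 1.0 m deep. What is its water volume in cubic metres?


Base area = L * W = 193 * 88 = 16984 m^2
Volume = area * depth = 16984 * 1.0 = 16984 m^3

16984 m^3


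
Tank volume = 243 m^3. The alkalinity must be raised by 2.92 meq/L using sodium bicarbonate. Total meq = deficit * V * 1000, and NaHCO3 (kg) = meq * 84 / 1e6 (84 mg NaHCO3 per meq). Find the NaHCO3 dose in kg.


Tank volume in L = 243 m^3 * 1000 = 243000 L
Total meq required = 2.92 meq/L * 243000 L = 709560 meq
NaHCO3 mass = 709560 meq * 84 mg/meq / 1e6 = 59.603 kg

59.603 kg


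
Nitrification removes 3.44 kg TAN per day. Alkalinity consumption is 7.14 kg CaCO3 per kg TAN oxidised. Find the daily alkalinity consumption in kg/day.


Alkalinity factor: 7.14 kg CaCO3 consumed per kg TAN nitrified
alk = 3.44 kg TAN * 7.14 = 24.5616 kg CaCO3/day

24.5616 kg CaCO3/day


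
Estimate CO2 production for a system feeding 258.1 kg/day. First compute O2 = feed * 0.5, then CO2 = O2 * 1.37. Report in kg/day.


O2 = 258.1 * 0.5 = 129.05
CO2 = 129.05 * 1.37 = 176.7985

176.7985 kg/day


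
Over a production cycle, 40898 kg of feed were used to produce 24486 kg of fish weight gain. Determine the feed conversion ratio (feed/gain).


FCR = feed consumed / weight gained
FCR = 40898 kg / 24486 kg = 1.67026

1.67026


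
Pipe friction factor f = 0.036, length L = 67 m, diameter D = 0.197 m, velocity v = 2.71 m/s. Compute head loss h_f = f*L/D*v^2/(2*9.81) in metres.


v^2 = 2.71^2 = 7.3441 m^2/s^2
L/D = 67/0.197 = 340.10152
h_f = f*(L/D)*v^2/(2g) = 0.036 * 340.10152 * 7.3441 / 19.62 = 4.58301 m

4.58301 m


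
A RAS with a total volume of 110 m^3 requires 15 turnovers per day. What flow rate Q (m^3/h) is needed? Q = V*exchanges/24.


Daily recirculation volume = 110 m^3 * 15 = 1650 m^3/day
Flow rate Q = daily volume / 24 h = 1650 / 24 = 68.75 m^3/h

68.75 m^3/h


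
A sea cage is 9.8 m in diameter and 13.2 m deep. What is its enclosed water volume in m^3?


r = d/2 = 9.8/2 = 4.9 m
Base area = pi*r^2 = pi*4.9^2 = 75.42964 m^2
Volume = 75.42964 * 13.2 = 995.671 m^3

995.671 m^3


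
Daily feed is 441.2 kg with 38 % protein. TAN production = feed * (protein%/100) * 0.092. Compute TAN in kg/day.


Protein in feed = 441.2 * 38/100 = 167.656 kg/day
TAN = protein * 0.092 = 167.656 * 0.092 = 15.424352 kg/day

15.424352 kg/day


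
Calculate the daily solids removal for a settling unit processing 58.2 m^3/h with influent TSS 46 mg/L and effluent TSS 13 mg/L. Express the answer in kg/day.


Concentration drop: TSS_in - TSS_out = 46 - 13 = 33 mg/L
Hourly solids removed = Q * dTSS = 58.2 m^3/h * 33 mg/L = 1920.6 g/h  (m^3/h * mg/L = g/h)
Daily solids removed = 1920.6 * 24 = 46094.4 g/day
Convert g to kg: 46094.4 / 1000 = 46.0944 kg/day

46.0944 kg/day


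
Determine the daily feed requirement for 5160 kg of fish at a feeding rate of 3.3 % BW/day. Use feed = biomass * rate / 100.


Feeding rate fraction = 3.3% / 100 = 0.033
Daily feed = 5160 kg * 0.033 = 170.28 kg/day

170.28 kg/day


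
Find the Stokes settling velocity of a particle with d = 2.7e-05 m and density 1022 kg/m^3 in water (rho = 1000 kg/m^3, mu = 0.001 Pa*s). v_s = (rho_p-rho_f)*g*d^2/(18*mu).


Density difference: rho_p - rho_f = 1022 - 1000 = 22 kg/m^3
d^2 = (2.7e-05)^2 = 7.29e-10 m^2
Numerator = (rho_p - rho_f) * g * d^2 = 22 * 9.81 * 7.29e-10 = 1.5733278e-07
Denominator = 18 * mu = 18 * 0.001 = 0.018
v_s = 1.5733278e-07 / 0.018 = 8.74071e-06 m/s
Check: Re = rho_f * v_s * d / mu = 1000 * 8.74071e-06 * 2.7e-05 / 0.001 = 2.36e-04 < 1, so Stokes' law applies.

8.74071e-06 m/s


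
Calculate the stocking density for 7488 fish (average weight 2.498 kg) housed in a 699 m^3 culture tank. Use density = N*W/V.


Total biomass = 7488 fish * 2.498 kg = 18705.024 kg
Density = total biomass / volume = 18705.024 / 699 = 26.7597 kg/m^3

26.7597 kg/m^3


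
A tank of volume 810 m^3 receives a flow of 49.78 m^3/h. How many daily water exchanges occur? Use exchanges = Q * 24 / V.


Daily flow volume = 49.78 m^3/h * 24 h = 1194.72 m^3/day
Exchanges = daily flow / tank volume = 1194.72 / 810 = 1.47496 exchanges/day

1.47496 exchanges/day


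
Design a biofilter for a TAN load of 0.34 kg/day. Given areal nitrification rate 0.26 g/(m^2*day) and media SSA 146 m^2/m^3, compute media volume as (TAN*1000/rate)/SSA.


A = 0.34*1000 / 0.26 = 1307.6923 m^2
V = 1307.6923 / 146 = 8.9568

8.9568 m^3


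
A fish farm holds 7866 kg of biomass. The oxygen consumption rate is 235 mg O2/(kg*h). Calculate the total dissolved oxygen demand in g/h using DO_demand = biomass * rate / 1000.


Total O2 consumption (mg/h) = 7866 kg * 235 mg/(kg*h) = 1848510 mg/h
Convert to g/h: 1848510 / 1000 = 1848.51 g/h

1848.51 g/h


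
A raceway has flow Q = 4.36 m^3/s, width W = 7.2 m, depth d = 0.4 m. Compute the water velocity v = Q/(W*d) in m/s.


Cross-sectional area = W * d = 7.2 * 0.4 = 2.88 m^2
Velocity = Q / A = 4.36 / 2.88 = 1.51389 m/s

1.51389 m/s


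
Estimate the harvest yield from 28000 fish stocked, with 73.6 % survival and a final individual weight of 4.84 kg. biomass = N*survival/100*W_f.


Survivors = 28000 * 73.6/100 = 20608 fish
Harvest biomass = survivors * W_f = 20608 * 4.84 = 99742.72 kg

99742.72 kg


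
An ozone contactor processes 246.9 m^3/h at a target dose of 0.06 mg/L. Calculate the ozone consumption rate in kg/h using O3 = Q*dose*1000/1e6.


O3 demand (mg/h) = Q * dose * 1000 = 246.9 * 0.06 * 1000 = 14814 mg/h
Convert mg to kg: 14814 / 1e6 = 0.014814 kg/h

0.014814 kg/h


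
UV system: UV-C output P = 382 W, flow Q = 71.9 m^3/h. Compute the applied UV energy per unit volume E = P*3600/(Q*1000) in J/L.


Energy delivered per hour = 382 W * 3600 s = 1375200 J/h
Volume treated per hour = 71.9 m^3/h * 1000 = 71900 L/h
dose = 1375200 / 71900 = 19.1266 J/L

19.1266 J/L


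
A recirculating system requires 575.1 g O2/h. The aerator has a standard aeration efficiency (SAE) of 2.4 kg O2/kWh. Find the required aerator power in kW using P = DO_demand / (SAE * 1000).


SAE in g O2/kWh = 2.4 * 1000 = 2400 g/kWh
P = DO_demand / SAE_g = 575.1 / 2400 = 0.239625 kW

0.239625 kW


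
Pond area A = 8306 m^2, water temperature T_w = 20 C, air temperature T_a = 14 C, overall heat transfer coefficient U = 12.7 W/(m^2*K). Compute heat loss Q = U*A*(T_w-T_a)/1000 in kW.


Temperature difference dT = 20 - 14 = 6 K
Heat loss (W) = U * A * dT = 12.7 * 8306 * 6 = 632917.2 W
Convert to kW: 632917.2 / 1000 = 632.9172 kW

632.9172 kW


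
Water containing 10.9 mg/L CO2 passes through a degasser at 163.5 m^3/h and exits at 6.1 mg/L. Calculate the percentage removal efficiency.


CO2_out / CO2_in = 6.1 / 10.9 = 0.55963303
Fraction remaining = 0.55963303
efficiency = (1 - 0.55963303) * 100 = 44.0367 %

44.0367 %


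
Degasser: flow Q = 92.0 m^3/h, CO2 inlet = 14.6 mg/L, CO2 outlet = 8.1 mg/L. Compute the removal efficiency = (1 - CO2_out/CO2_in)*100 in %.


CO2_out / CO2_in = 8.1 / 14.6 = 0.55479452
Fraction remaining = 0.55479452
efficiency = (1 - 0.55479452) * 100 = 44.5205 %

44.5205 %


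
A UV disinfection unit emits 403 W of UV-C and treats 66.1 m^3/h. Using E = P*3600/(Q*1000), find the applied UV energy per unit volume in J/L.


Energy delivered per hour = 403 W * 3600 s = 1450800 J/h
Volume treated per hour = 66.1 m^3/h * 1000 = 66100 L/h
dose = 1450800 / 66100 = 21.9486 J/L

21.9486 J/L


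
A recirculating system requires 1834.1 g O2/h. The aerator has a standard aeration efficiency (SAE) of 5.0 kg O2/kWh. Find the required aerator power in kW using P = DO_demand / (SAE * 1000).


SAE in g O2/kWh = 5.0 * 1000 = 5000 g/kWh
P = DO_demand / SAE_g = 1834.1 / 5000 = 0.36682 kW

0.36682 kW


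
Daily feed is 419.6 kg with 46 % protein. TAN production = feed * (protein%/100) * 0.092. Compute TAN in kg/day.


Protein in feed = 419.6 * 46/100 = 193.016 kg/day
TAN = protein * 0.092 = 193.016 * 0.092 = 17.757472 kg/day

17.757472 kg/day


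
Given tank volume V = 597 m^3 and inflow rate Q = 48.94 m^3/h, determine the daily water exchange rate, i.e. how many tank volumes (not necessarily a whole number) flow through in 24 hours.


Daily flow volume = 48.94 m^3/h * 24 h = 1174.56 m^3/day
Exchanges = daily flow / tank volume = 1174.56 / 597 = 1.96744 exchanges/day

1.96744 exchanges/day


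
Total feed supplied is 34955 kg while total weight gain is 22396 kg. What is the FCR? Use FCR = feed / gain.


FCR = feed consumed / weight gained
FCR = 34955 kg / 22396 kg = 1.56077

1.56077


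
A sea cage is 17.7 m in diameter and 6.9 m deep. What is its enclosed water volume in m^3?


r = d/2 = 17.7/2 = 8.85 m
Base area = pi*r^2 = pi*8.85^2 = 246.05739 m^2
Volume = 246.05739 * 6.9 = 1697.8 m^3

1697.8 m^3


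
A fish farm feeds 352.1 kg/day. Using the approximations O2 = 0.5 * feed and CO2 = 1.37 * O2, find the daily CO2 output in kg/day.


O2 = 352.1 * 0.5 = 176.05
CO2 = 176.05 * 1.37 = 241.1885

241.1885 kg/day


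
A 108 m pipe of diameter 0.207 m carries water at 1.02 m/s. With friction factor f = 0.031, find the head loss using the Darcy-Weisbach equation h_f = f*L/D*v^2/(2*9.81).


v^2 = 1.02^2 = 1.0404 m^2/s^2
L/D = 108/0.207 = 521.73913
h_f = f*(L/D)*v^2/(2g) = 0.031 * 521.73913 * 1.0404 / 19.62 = 0.857663 m

0.857663 m


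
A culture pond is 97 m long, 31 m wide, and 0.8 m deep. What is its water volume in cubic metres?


Base area = L * W = 97 * 31 = 3007 m^2
Volume = area * depth = 3007 * 0.8 = 2405.6 m^3

2405.6 m^3


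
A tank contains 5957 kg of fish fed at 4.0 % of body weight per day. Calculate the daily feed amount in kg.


Feeding rate fraction = 4.0% / 100 = 0.04
Daily feed = 5957 kg * 0.04 = 238.28 kg/day

238.28 kg/day


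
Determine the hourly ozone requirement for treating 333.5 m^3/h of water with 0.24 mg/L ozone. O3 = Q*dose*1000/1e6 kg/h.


O3 demand (mg/h) = Q * dose * 1000 = 333.5 * 0.24 * 1000 = 80040 mg/h
Convert mg to kg: 80040 / 1e6 = 0.08004 kg/h

0.08004 kg/h


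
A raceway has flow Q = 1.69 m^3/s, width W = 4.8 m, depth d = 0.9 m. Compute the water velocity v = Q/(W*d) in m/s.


Cross-sectional area = W * d = 4.8 * 0.9 = 4.32 m^2
Velocity = Q / A = 1.69 / 4.32 = 0.391204 m/s

0.391204 m/s


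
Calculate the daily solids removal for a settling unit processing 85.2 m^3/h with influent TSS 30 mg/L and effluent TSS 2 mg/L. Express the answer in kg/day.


Concentration drop: TSS_in - TSS_out = 30 - 2 = 28 mg/L
Hourly solids removed = Q * dTSS = 85.2 m^3/h * 28 mg/L = 2385.6 g/h  (m^3/h * mg/L = g/h)
Daily solids removed = 2385.6 * 24 = 57254.4 g/day
Convert g to kg: 57254.4 / 1000 = 57.2544 kg/day

57.2544 kg/day
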